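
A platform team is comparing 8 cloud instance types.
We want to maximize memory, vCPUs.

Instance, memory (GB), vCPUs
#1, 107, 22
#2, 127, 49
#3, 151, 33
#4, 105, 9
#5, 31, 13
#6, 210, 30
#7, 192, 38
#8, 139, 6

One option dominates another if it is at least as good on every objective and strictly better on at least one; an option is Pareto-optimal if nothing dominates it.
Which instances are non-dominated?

#2, #6, #7

#1: dominated by #2 (memory 127≥107, vCPUs 49≥22).
#2: not dominated (best vCPUs).
#3: dominated by #7 (memory 192≥151, vCPUs 38≥33).
#4: dominated by #1 (memory 107≥105, vCPUs 22≥9).
#5: dominated by #1 (memory 107≥31, vCPUs 22≥13).
#6: not dominated (best memory).
#7: not dominated.
#8: dominated by #3 (memory 151≥139, vCPUs 33≥6).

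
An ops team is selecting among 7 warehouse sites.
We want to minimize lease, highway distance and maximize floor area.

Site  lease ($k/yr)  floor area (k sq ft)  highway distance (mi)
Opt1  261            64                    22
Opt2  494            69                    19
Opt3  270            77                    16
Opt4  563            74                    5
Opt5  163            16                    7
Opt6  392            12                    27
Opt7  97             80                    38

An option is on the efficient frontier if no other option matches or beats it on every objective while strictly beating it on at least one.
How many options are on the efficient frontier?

Opt1: not dominated.
Opt2: dominated by Opt3 (lease 270≤494, floor area 77≥69, highway distance 16≤19).
Opt3: not dominated.
Opt4: not dominated (best highway distance).
Opt5: not dominated.
Opt6: dominated by Opt1 (lease 261≤392, floor area 64≥12, highway distance 22≤27).
Opt7: not dominated (best lease).
Pareto-optimal: Opt1, Opt3, Opt4, Opt5, Opt7 → 5.

5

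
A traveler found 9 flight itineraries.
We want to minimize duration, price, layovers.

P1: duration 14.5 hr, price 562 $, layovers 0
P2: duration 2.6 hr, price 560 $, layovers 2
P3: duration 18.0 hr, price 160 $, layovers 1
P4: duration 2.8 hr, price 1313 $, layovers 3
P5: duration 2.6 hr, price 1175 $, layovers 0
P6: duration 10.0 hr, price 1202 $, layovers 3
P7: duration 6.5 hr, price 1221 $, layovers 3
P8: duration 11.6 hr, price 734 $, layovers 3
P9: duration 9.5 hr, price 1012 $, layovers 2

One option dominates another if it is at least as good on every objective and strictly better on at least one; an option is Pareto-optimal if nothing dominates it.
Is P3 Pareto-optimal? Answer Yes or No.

P1: worse on price (562 vs 160).
P2: worse on price (560 vs 160).
P4: worse on price (1313 vs 160).
P5: worse on price (1175 vs 160).
P6: worse on price (1202 vs 160).
P7: worse on price (1221 vs 160).
P8: worse on price (734 vs 160).
P9: worse on price (1012 vs 160).
No option is at least as good as P3 on every objective and strictly better on one.

Yes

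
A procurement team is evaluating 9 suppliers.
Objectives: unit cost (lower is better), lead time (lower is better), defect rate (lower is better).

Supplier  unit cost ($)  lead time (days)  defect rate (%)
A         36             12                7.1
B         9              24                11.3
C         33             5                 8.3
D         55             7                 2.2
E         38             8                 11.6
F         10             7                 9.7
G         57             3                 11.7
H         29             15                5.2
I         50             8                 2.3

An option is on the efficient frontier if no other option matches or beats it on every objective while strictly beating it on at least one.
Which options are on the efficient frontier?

A, B, C, D, F, G, H, I

A: not dominated.
B: not dominated (best unit cost).
C: not dominated.
D: not dominated (best defect rate).
E: dominated by C (unit cost 33≤38, lead time 5≤8, defect rate 8.3≤11.6).
F: not dominated.
G: not dominated (best lead time).
H: not dominated.
I: not dominated.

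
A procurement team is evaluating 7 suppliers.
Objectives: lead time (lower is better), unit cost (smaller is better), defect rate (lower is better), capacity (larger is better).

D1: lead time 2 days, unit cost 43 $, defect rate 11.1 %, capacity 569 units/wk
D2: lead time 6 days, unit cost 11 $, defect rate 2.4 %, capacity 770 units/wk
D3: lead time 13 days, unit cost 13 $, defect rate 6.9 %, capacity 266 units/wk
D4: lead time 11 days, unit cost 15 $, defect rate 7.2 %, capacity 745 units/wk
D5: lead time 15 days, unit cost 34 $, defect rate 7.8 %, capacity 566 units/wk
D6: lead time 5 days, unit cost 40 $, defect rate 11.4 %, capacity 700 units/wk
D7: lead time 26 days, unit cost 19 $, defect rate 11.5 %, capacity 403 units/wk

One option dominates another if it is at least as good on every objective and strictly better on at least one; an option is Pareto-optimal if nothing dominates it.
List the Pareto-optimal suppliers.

D1: not dominated (best lead time).
D2: not dominated (best unit cost).
D3: dominated by D2 (lead time 6≤13, unit cost 11≤13, defect rate 2.4≤6.9, capacity 770≥266).
D4: dominated by D2 (lead time 6≤11, unit cost 11≤15, defect rate 2.4≤7.2, capacity 770≥745).
D5: dominated by D2 (lead time 6≤15, unit cost 11≤34, defect rate 2.4≤7.8, capacity 770≥566).
D6: not dominated.
D7: dominated by D2 (lead time 6≤26, unit cost 11≤19, defect rate 2.4≤11.5, capacity 770≥403).

D1, D2, D6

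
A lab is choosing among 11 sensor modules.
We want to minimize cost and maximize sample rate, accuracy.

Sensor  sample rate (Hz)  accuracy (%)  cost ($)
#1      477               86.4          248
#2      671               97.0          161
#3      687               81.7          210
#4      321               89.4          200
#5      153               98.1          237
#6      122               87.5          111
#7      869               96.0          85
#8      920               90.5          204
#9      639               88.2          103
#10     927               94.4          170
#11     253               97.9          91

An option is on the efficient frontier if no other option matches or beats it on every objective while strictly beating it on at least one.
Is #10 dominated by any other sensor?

No

#1: worse on sample rate (477 vs 927).
#2: worse on sample rate (671 vs 927).
#3: worse on sample rate (687 vs 927).
#4: worse on sample rate (321 vs 927).
#5: worse on sample rate (153 vs 927).
#6: worse on sample rate (122 vs 927).
#7: worse on sample rate (869 vs 927).
#8: worse on sample rate (920 vs 927).
#9: worse on sample rate (639 vs 927).
#11: worse on sample rate (253 vs 927).
No option is at least as good as #10 on every objective and strictly better on one.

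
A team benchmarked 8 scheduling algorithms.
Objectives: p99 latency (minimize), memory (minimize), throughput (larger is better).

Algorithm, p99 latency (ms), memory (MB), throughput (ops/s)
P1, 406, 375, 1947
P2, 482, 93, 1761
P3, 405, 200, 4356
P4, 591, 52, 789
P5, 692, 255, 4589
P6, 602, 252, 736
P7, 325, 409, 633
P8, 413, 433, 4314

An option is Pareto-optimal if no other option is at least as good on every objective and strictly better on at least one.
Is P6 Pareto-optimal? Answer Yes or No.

P2 vs P6: p99 latency 482≤602, memory 93≤252, throughput 1761≥736 — P2 is at least as good on every objective and strictly better on at least one, so P2 dominates P6.

No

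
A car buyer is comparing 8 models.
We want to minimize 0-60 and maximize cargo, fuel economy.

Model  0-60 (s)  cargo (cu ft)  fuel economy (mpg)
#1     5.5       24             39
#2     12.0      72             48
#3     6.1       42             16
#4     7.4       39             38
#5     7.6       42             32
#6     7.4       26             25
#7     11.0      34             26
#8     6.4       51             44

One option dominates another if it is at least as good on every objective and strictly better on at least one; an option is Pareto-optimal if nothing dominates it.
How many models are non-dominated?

#1: not dominated (best 0-60).
#2: not dominated (best cargo).
#3: not dominated.
#4: dominated by #8 (0-60 6.4≤7.4, cargo 51≥39, fuel economy 44≥38).
#5: dominated by #8 (0-60 6.4≤7.6, cargo 51≥42, fuel economy 44≥32).
#6: dominated by #4 (0-60 7.4≤7.4, cargo 39≥26, fuel economy 38≥25).
#7: dominated by #4 (0-60 7.4≤11.0, cargo 39≥34, fuel economy 38≥26).
#8: not dominated.
Pareto-optimal: #1, #2, #3, #8 → 4.

4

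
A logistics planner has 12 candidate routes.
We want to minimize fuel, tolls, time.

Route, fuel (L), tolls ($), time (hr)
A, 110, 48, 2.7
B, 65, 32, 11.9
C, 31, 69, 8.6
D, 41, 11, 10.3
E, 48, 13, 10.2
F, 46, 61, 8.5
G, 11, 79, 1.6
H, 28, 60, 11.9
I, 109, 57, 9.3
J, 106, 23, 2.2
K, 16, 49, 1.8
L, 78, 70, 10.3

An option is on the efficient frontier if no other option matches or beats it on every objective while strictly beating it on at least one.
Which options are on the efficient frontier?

D, E, G, J, K

A: dominated by J (fuel 106≤110, tolls 23≤48, time 2.2≤2.7).
B: dominated by D (fuel 41≤65, tolls 11≤32, time 10.3≤11.9).
C: dominated by K (fuel 16≤31, tolls 49≤69, time 1.8≤8.6).
D: not dominated (best tolls).
E: not dominated.
F: dominated by K (fuel 16≤46, tolls 49≤61, time 1.8≤8.5).
G: not dominated (best fuel).
H: dominated by K (fuel 16≤28, tolls 49≤60, time 1.8≤11.9).
I: dominated by J (fuel 106≤109, tolls 23≤57, time 2.2≤9.3).
J: not dominated.
K: not dominated.
L: dominated by C (fuel 31≤78, tolls 69≤70, time 8.6≤10.3).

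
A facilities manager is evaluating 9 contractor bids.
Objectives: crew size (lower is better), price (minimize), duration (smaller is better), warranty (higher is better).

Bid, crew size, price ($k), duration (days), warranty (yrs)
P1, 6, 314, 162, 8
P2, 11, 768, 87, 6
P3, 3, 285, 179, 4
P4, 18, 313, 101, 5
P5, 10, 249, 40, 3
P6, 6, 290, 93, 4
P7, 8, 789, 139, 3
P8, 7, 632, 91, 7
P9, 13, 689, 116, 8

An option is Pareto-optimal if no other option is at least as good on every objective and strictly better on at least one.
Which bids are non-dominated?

P1, P2, P3, P4, P5, P6, P8, P9

P1: not dominated.
P2: not dominated.
P3: not dominated (best crew size).
P4: not dominated.
P5: not dominated (best price).
P6: not dominated.
P7: dominated by P6 (crew size 6≤8, price 290≤789, duration 93≤139, warranty 4≥3).
P8: not dominated.
P9: not dominated.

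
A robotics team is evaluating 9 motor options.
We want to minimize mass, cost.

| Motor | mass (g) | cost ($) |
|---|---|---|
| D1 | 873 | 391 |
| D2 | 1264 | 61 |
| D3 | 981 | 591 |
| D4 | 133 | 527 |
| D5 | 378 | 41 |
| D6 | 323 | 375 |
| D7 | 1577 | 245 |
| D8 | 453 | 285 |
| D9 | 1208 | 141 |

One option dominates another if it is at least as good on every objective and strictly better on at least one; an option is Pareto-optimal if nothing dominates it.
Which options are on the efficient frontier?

D4, D5, D6

D1: dominated by D5 (mass 378≤873, cost 41≤391).
D2: dominated by D5 (mass 378≤1264, cost 41≤61).
D3: dominated by D1 (mass 873≤981, cost 391≤591).
D4: not dominated (best mass).
D5: not dominated (best cost).
D6: not dominated.
D7: dominated by D2 (mass 1264≤1577, cost 61≤245).
D8: dominated by D5 (mass 378≤453, cost 41≤285).
D9: dominated by D5 (mass 378≤1208, cost 41≤141).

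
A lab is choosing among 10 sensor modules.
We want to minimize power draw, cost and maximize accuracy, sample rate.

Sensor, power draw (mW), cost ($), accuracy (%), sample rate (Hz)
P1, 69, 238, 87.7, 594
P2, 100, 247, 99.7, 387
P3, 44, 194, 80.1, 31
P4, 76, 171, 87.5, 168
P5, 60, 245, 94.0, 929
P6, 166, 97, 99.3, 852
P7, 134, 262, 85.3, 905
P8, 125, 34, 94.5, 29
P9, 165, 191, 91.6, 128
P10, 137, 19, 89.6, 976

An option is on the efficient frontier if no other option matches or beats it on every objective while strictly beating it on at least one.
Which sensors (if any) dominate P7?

P5

P5: power draw 60≤134, cost 245≤262, accuracy 94.0≥85.3, sample rate 929≥905 — dominates P7.
Others (P1, P2, P3, P4, P6, P8, P9, P10) are each worse than P7 on at least one objective.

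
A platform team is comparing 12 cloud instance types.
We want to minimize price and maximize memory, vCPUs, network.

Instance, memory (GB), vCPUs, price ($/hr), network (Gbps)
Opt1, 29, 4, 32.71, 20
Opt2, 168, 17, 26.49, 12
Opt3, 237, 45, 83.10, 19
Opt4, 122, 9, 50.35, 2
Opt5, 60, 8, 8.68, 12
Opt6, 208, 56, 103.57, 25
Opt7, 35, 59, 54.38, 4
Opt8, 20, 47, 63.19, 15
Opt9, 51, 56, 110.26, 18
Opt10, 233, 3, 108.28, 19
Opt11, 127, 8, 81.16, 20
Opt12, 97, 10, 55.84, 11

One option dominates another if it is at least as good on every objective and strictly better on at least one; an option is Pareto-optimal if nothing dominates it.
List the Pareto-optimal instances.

Opt1, Opt2, Opt3, Opt5, Opt6, Opt7, Opt8, Opt11

Opt1: not dominated.
Opt2: not dominated.
Opt3: not dominated (best memory).
Opt4: dominated by Opt2 (memory 168≥122, vCPUs 17≥9, price 26.49≤50.35, network 12≥2).
Opt5: not dominated (best price).
Opt6: not dominated (best network).
Opt7: not dominated (best vCPUs).
Opt8: not dominated.
Opt9: dominated by Opt6 (memory 208≥51, vCPUs 56≥56, price 103.57≤110.26, network 25≥18).
Opt10: dominated by Opt3 (memory 237≥233, vCPUs 45≥3, price 83.10≤108.28, network 19≥19).
Opt11: not dominated.
Opt12: dominated by Opt2 (memory 168≥97, vCPUs 17≥10, price 26.49≤55.84, network 12≥11).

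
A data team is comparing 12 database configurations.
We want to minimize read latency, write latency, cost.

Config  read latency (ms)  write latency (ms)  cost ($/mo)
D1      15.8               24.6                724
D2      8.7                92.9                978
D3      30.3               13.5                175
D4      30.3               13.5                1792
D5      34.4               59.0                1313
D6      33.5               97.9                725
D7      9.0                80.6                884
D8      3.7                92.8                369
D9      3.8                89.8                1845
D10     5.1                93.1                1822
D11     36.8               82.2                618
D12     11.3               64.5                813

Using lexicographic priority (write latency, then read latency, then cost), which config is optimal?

First minimize write latency: best is 13.5, kept {D3, D4}.
Then minimize read latency: best is 30.3, kept {D3, D4}.
Then minimize cost: best is 175, kept {D3}.

D3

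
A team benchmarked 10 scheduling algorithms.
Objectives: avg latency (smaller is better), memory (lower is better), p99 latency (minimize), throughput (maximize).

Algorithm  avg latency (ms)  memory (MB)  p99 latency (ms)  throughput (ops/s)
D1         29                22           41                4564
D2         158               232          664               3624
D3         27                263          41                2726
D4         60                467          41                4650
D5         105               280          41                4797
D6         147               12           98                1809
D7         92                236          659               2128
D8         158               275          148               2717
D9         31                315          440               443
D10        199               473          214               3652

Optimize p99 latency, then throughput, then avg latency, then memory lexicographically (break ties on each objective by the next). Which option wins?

D5

First minimize p99 latency: best is 41, kept {D1, D3, D4, D5}.
Then maximize throughput: best is 4797, kept {D5}.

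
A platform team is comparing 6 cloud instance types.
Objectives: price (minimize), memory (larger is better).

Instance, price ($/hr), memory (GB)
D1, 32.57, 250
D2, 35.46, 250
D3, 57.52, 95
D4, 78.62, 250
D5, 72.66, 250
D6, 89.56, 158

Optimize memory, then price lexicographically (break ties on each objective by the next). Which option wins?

First maximize memory: best is 250, kept {D1, D2, D4, D5}.
Then minimize price: best is 32.57, kept {D1}.

D1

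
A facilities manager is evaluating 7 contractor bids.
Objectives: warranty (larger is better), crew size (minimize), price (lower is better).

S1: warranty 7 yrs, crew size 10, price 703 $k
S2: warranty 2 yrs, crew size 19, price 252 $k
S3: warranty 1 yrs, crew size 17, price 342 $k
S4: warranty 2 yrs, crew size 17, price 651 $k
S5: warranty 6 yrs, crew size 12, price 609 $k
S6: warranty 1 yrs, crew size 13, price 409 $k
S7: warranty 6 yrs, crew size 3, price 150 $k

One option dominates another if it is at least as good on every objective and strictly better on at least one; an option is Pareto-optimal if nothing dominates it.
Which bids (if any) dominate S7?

none

S1: worse on crew size (10 vs 3).
S2: worse on warranty (2 vs 6).
S3: worse on warranty (1 vs 6).
S4: worse on warranty (2 vs 6).
S5: worse on crew size (12 vs 3).
S6: worse on warranty (1 vs 6).
No option dominates S7.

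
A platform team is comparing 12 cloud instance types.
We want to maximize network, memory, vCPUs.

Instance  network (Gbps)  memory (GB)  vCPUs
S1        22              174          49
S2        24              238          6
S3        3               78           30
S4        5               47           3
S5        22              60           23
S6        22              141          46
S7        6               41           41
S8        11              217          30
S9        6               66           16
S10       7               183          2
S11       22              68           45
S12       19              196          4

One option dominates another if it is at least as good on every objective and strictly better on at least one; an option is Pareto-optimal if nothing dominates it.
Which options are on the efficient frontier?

S1: not dominated (best vCPUs).
S2: not dominated (best network).
S3: dominated by S1 (network 22≥3, memory 174≥78, vCPUs 49≥30).
S4: dominated by S1 (network 22≥5, memory 174≥47, vCPUs 49≥3).
S5: dominated by S1 (network 22≥22, memory 174≥60, vCPUs 49≥23).
S6: dominated by S1 (network 22≥22, memory 174≥141, vCPUs 49≥46).
S7: dominated by S1 (network 22≥6, memory 174≥41, vCPUs 49≥41).
S8: not dominated.
S9: dominated by S1 (network 22≥6, memory 174≥66, vCPUs 49≥16).
S10: dominated by S2 (network 24≥7, memory 238≥183, vCPUs 6≥2).
S11: dominated by S1 (network 22≥22, memory 174≥68, vCPUs 49≥45).
S12: dominated by S2 (network 24≥19, memory 238≥196, vCPUs 6≥4).

S1, S2, S8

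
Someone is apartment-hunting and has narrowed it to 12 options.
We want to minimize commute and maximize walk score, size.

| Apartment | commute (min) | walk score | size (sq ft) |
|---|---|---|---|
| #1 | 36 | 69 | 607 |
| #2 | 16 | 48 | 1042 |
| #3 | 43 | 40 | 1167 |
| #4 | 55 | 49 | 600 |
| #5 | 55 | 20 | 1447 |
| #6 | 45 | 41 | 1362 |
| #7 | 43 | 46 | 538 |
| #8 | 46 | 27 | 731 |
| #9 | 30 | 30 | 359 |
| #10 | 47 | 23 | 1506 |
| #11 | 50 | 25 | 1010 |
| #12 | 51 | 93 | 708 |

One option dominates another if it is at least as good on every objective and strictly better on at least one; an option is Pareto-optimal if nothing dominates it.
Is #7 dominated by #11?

No

#11 vs #7: #11 is worse on commute (50 vs 43), so it does not dominate #7.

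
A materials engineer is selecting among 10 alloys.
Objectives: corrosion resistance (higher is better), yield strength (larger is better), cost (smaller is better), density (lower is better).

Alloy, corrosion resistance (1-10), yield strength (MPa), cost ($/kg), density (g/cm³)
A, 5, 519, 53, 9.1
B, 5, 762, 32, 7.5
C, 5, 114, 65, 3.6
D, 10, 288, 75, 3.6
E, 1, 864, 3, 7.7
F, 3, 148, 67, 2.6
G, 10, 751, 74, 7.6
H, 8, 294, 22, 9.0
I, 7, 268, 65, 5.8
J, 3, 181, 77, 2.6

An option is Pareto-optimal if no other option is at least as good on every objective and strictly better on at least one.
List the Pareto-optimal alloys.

B, C, D, E, F, G, H, I, J

A: dominated by B (corrosion resistance 5≥5, yield strength 762≥519, cost 32≤53, density 7.5≤9.1).
B: not dominated.
C: not dominated.
D: not dominated.
E: not dominated (best yield strength).
F: not dominated.
G: not dominated.
H: not dominated.
I: not dominated.
J: not dominated.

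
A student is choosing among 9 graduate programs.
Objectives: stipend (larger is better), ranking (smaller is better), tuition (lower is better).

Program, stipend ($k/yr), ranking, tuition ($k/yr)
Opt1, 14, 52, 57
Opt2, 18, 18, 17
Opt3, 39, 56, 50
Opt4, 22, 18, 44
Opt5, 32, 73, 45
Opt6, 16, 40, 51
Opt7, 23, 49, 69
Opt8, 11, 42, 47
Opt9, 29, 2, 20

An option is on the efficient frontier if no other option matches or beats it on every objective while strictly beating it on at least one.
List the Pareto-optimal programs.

Opt2, Opt3, Opt5, Opt9

Opt1: dominated by Opt2 (stipend 18≥14, ranking 18≤52, tuition 17≤57).
Opt2: not dominated (best tuition).
Opt3: not dominated (best stipend).
Opt4: dominated by Opt9 (stipend 29≥22, ranking 2≤18, tuition 20≤44).
Opt5: not dominated.
Opt6: dominated by Opt2 (stipend 18≥16, ranking 18≤40, tuition 17≤51).
Opt7: dominated by Opt9 (stipend 29≥23, ranking 2≤49, tuition 20≤69).
Opt8: dominated by Opt2 (stipend 18≥11, ranking 18≤42, tuition 17≤47).
Opt9: not dominated (best ranking).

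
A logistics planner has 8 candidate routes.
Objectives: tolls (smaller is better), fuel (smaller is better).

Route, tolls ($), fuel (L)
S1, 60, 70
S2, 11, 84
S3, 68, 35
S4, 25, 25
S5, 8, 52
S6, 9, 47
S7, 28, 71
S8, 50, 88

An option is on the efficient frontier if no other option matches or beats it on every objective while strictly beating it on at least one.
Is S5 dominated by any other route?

No

S1: worse on tolls (60 vs 8).
S2: worse on tolls (11 vs 8).
S3: worse on tolls (68 vs 8).
S4: worse on tolls (25 vs 8).
S6: worse on tolls (9 vs 8).
S7: worse on tolls (28 vs 8).
S8: worse on tolls (50 vs 8).
No option is at least as good as S5 on every objective and strictly better on one.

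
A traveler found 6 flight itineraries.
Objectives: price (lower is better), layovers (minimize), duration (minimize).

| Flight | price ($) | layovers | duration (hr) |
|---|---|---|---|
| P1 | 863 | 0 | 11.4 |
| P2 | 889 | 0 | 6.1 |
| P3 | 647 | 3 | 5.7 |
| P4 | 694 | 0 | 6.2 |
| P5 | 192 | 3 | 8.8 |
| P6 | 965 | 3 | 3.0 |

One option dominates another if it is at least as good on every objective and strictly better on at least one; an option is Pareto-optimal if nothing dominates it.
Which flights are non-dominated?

P1: dominated by P4 (price 694≤863, layovers 0≤0, duration 6.2≤11.4).
P2: not dominated.
P3: not dominated.
P4: not dominated.
P5: not dominated (best price).
P6: not dominated (best duration).

P2, P3, P4, P5, P6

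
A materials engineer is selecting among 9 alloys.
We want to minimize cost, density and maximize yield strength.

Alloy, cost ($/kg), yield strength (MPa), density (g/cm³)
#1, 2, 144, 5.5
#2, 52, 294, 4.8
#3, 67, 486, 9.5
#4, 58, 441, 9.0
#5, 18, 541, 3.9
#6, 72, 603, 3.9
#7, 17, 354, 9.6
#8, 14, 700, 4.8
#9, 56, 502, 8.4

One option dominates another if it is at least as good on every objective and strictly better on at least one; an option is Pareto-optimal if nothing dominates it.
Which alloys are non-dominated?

#1: not dominated (best cost).
#2: dominated by #5 (cost 18≤52, yield strength 541≥294, density 3.9≤4.8).
#3: dominated by #5 (cost 18≤67, yield strength 541≥486, density 3.9≤9.5).
#4: dominated by #5 (cost 18≤58, yield strength 541≥441, density 3.9≤9.0).
#5: not dominated.
#6: not dominated.
#7: dominated by #8 (cost 14≤17, yield strength 700≥354, density 4.8≤9.6).
#8: not dominated (best yield strength).
#9: dominated by #5 (cost 18≤56, yield strength 541≥502, density 3.9≤8.4).

#1, #5, #6, #8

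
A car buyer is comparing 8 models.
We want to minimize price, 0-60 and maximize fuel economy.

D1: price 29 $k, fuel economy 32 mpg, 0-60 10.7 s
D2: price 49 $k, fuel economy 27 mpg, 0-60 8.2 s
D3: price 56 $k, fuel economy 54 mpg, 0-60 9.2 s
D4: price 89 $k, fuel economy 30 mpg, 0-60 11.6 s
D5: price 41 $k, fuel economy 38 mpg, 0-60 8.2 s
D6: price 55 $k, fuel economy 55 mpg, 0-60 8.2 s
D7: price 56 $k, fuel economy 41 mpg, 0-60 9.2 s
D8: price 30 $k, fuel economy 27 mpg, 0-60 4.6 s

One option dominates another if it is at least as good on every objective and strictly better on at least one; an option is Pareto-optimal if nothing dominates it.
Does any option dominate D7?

Yes

D3 vs D7: price 56≤56, fuel economy 54≥41, 0-60 9.2≤9.2 — D3 is at least as good on every objective and strictly better on at least one, so D3 dominates D7.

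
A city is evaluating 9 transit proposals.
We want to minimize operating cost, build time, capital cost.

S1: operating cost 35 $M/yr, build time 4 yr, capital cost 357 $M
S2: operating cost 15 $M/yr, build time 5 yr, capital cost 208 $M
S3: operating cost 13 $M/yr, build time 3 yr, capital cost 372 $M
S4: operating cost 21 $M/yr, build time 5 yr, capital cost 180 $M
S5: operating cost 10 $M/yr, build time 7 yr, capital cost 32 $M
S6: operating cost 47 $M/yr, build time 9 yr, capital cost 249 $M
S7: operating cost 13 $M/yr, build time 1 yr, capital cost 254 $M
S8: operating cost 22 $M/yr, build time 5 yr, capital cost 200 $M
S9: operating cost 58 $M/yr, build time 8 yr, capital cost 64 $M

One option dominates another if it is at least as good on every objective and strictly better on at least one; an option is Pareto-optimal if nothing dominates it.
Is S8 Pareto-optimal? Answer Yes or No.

No

S4 vs S8: operating cost 21≤22, build time 5≤5, capital cost 180≤200 — S4 is at least as good on every objective and strictly better on at least one, so S4 dominates S8.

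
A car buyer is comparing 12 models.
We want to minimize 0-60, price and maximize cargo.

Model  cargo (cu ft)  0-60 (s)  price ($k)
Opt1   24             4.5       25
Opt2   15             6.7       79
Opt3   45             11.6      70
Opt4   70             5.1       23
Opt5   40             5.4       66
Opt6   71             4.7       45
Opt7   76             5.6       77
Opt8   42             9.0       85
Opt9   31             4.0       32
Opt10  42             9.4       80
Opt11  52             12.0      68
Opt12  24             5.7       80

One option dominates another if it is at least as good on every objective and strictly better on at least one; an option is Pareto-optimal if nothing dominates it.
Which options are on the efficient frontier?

Opt1, Opt4, Opt6, Opt7, Opt9

Opt1: not dominated.
Opt2: dominated by Opt1 (cargo 24≥15, 0-60 4.5≤6.7, price 25≤79).
Opt3: dominated by Opt4 (cargo 70≥45, 0-60 5.1≤11.6, price 23≤70).
Opt4: not dominated (best price).
Opt5: dominated by Opt4 (cargo 70≥40, 0-60 5.1≤5.4, price 23≤66).
Opt6: not dominated.
Opt7: not dominated (best cargo).
Opt8: dominated by Opt4 (cargo 70≥42, 0-60 5.1≤9.0, price 23≤85).
Opt9: not dominated (best 0-60).
Opt10: dominated by Opt4 (cargo 70≥42, 0-60 5.1≤9.4, price 23≤80).
Opt11: dominated by Opt4 (cargo 70≥52, 0-60 5.1≤12.0, price 23≤68).
Opt12: dominated by Opt1 (cargo 24≥24, 0-60 4.5≤5.7, price 25≤80).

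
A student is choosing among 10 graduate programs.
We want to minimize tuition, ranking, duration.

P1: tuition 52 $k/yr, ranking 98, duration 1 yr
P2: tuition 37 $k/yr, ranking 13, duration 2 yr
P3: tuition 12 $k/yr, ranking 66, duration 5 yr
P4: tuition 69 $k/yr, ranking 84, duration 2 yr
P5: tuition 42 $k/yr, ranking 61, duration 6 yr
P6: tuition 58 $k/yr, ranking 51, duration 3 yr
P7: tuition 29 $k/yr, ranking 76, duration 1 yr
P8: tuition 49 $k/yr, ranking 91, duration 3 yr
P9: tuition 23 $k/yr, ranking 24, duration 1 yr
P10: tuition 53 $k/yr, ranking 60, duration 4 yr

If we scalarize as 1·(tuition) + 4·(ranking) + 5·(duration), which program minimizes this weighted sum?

P1: 1·52 + 4·98 + 5·1 = 449
P2: 1·37 + 4·13 + 5·2 = 99
P3: 1·12 + 4·66 + 5·5 = 301
P4: 1·69 + 4·84 + 5·2 = 415
P5: 1·42 + 4·61 + 5·6 = 316
P6: 1·58 + 4·51 + 5·3 = 277
P7: 1·29 + 4·76 + 5·1 = 338
P8: 1·49 + 4·91 + 5·3 = 428
P9: 1·23 + 4·24 + 5·1 = 124
P10: 1·53 + 4·60 + 5·4 = 313
Lowest: P2 at 99.

P2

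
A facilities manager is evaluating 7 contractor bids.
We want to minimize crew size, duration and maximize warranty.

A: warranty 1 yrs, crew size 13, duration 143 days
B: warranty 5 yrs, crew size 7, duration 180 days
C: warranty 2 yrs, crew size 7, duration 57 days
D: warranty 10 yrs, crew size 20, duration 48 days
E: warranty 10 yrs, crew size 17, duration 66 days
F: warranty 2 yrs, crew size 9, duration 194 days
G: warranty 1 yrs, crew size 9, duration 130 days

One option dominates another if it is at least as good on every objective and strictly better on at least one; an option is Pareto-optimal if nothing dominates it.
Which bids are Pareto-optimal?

B, C, D, E

A: dominated by C (warranty 2≥1, crew size 7≤13, duration 57≤143).
B: not dominated.
C: not dominated.
D: not dominated (best duration).
E: not dominated.
F: dominated by B (warranty 5≥2, crew size 7≤9, duration 180≤194).
G: dominated by C (warranty 2≥1, crew size 7≤9, duration 57≤130).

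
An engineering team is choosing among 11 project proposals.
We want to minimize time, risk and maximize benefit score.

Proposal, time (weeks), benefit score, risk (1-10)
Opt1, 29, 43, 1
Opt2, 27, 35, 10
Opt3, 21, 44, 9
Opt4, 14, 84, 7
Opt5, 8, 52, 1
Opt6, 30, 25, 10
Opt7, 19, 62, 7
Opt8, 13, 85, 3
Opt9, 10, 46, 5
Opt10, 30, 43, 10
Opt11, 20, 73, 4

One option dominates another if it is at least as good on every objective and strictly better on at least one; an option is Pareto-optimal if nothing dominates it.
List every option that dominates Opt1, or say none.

Opt5

Opt5: time 8≤29, benefit score 52≥43, risk 1≤1 — dominates Opt1.
Others (Opt2, Opt3, Opt4, Opt6, Opt7, Opt8, Opt9, Opt10, Opt11) are each worse than Opt1 on at least one objective.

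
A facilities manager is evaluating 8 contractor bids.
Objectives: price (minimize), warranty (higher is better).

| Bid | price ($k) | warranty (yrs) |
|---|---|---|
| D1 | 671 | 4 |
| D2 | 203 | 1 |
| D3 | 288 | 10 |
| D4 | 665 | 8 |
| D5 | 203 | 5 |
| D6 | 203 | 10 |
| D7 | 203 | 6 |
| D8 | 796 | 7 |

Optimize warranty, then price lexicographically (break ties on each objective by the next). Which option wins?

First maximize warranty: best is 10, kept {D3, D6}.
Then minimize price: best is 203, kept {D6}.

D6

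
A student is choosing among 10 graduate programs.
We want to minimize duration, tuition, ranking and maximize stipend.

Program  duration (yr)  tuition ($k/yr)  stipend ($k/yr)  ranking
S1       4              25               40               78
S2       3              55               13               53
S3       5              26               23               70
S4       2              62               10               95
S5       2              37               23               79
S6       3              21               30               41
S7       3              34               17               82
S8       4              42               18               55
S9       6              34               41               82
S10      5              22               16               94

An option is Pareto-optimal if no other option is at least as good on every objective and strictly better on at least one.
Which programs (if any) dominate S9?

S1: worse on stipend (40 vs 41).
S2: worse on tuition (55 vs 34).
S3: worse on stipend (23 vs 41).
S4: worse on tuition (62 vs 34).
S5: worse on tuition (37 vs 34).
S6: worse on stipend (30 vs 41).
S7: worse on stipend (17 vs 41).
S8: worse on tuition (42 vs 34).
S10: worse on stipend (16 vs 41).
No option dominates S9.

none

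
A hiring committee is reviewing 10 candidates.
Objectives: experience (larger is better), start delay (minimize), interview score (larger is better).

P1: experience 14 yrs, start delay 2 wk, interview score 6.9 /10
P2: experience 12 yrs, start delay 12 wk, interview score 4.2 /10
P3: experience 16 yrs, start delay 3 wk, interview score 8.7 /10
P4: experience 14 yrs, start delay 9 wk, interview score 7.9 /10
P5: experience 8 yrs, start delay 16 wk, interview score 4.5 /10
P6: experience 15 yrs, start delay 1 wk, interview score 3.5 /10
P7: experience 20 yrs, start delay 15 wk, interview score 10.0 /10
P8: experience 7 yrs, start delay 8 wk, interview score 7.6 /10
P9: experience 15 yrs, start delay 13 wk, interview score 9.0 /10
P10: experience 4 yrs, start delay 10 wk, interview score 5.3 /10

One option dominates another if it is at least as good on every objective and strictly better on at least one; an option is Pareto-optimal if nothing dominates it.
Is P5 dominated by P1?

P1 vs P5: experience 14≥8, start delay 2≤16, interview score 6.9≥4.5 — P1 is at least as good on every objective with at least one strict improvement.

Yes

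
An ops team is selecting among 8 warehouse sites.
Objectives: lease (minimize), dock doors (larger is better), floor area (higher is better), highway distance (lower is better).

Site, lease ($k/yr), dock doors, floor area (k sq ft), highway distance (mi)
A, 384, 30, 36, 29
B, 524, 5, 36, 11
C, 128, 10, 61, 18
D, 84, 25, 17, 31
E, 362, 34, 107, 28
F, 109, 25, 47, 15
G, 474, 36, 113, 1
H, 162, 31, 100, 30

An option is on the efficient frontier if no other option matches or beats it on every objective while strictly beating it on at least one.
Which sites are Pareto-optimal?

C, D, E, F, G, H

A: dominated by E (lease 362≤384, dock doors 34≥30, floor area 107≥36, highway distance 28≤29).
B: dominated by G (lease 474≤524, dock doors 36≥5, floor area 113≥36, highway distance 1≤11).
C: not dominated.
D: not dominated (best lease).
E: not dominated.
F: not dominated.
G: not dominated (best dock doors).
H: not dominated.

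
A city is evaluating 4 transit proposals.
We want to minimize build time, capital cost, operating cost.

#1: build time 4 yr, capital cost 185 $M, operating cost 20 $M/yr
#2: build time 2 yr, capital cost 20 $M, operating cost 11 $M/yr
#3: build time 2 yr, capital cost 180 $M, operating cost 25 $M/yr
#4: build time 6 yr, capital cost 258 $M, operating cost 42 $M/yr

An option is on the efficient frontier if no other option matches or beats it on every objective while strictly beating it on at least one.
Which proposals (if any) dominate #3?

#2

#2: build time 2≤2, capital cost 20≤180, operating cost 11≤25 — dominates #3.
Others (#1, #4) are each worse than #3 on at least one objective.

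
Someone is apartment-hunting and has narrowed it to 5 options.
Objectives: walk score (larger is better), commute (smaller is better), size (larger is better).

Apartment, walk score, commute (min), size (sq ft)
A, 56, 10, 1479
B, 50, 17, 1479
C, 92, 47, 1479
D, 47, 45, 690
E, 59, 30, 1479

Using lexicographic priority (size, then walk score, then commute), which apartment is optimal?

C

First maximize size: best is 1479, kept {A, B, C, E}.
Then maximize walk score: best is 92, kept {C}.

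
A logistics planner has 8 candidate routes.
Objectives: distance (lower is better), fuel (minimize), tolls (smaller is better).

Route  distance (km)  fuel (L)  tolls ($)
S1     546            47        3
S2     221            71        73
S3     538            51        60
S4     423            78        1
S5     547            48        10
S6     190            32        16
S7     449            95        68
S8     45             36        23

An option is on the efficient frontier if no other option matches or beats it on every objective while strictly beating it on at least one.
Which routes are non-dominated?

S1, S4, S6, S8

S1: not dominated.
S2: dominated by S6 (distance 190≤221, fuel 32≤71, tolls 16≤73).
S3: dominated by S6 (distance 190≤538, fuel 32≤51, tolls 16≤60).
S4: not dominated (best tolls).
S5: dominated by S1 (distance 546≤547, fuel 47≤48, tolls 3≤10).
S6: not dominated (best fuel).
S7: dominated by S4 (distance 423≤449, fuel 78≤95, tolls 1≤68).
S8: not dominated (best distance).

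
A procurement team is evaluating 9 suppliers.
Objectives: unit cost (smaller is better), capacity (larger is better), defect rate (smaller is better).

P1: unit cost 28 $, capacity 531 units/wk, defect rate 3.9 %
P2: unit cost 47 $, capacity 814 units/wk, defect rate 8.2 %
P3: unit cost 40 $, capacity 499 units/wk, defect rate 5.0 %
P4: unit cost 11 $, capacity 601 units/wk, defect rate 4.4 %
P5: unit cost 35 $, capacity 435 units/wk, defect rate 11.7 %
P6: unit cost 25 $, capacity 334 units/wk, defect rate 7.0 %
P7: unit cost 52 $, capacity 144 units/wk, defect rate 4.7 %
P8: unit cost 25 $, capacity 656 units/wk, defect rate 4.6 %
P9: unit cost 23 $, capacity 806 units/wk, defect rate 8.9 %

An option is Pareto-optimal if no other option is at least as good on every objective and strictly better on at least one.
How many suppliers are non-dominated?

5

P1: not dominated (best defect rate).
P2: not dominated (best capacity).
P3: dominated by P1 (unit cost 28≤40, capacity 531≥499, defect rate 3.9≤5.0).
P4: not dominated (best unit cost).
P5: dominated by P1 (unit cost 28≤35, capacity 531≥435, defect rate 3.9≤11.7).
P6: dominated by P4 (unit cost 11≤25, capacity 601≥334, defect rate 4.4≤7.0).
P7: dominated by P1 (unit cost 28≤52, capacity 531≥144, defect rate 3.9≤4.7).
P8: not dominated.
P9: not dominated.
Pareto-optimal: P1, P2, P4, P8, P9 → 5.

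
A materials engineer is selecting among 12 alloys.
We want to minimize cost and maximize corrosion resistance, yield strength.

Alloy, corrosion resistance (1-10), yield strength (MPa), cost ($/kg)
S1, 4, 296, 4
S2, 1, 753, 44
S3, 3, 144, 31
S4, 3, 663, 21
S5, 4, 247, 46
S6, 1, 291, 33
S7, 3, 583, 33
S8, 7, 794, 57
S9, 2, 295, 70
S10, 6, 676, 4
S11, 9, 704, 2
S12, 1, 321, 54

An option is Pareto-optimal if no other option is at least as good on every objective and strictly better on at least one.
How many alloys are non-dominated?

S1: dominated by S10 (corrosion resistance 6≥4, yield strength 676≥296, cost 4≤4).
S2: not dominated.
S3: dominated by S1 (corrosion resistance 4≥3, yield strength 296≥144, cost 4≤31).
S4: dominated by S10 (corrosion resistance 6≥3, yield strength 676≥663, cost 4≤21).
S5: dominated by S1 (corrosion resistance 4≥4, yield strength 296≥247, cost 4≤46).
S6: dominated by S1 (corrosion resistance 4≥1, yield strength 296≥291, cost 4≤33).
S7: dominated by S4 (corrosion resistance 3≥3, yield strength 663≥583, cost 21≤33).
S8: not dominated (best yield strength).
S9: dominated by S1 (corrosion resistance 4≥2, yield strength 296≥295, cost 4≤70).
S10: dominated by S11 (corrosion resistance 9≥6, yield strength 704≥676, cost 2≤4).
S11: not dominated (best corrosion resistance).
S12: dominated by S2 (corrosion resistance 1≥1, yield strength 753≥321, cost 44≤54).
Pareto-optimal: S2, S8, S11 → 3.

3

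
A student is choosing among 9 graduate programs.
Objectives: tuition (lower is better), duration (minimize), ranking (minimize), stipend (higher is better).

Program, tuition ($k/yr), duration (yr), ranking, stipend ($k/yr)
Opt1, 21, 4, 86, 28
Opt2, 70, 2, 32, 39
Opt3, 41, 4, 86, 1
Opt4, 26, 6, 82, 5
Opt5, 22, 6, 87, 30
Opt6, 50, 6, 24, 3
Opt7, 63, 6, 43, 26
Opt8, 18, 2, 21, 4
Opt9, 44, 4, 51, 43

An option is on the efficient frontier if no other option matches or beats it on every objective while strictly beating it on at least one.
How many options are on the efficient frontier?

7

Opt1: not dominated.
Opt2: not dominated.
Opt3: dominated by Opt1 (tuition 21≤41, duration 4≤4, ranking 86≤86, stipend 28≥1).
Opt4: not dominated.
Opt5: not dominated.
Opt6: dominated by Opt8 (tuition 18≤50, duration 2≤6, ranking 21≤24, stipend 4≥3).
Opt7: not dominated.
Opt8: not dominated (best tuition).
Opt9: not dominated (best stipend).
Pareto-optimal: Opt1, Opt2, Opt4, Opt5, Opt7, Opt8, Opt9 → 7.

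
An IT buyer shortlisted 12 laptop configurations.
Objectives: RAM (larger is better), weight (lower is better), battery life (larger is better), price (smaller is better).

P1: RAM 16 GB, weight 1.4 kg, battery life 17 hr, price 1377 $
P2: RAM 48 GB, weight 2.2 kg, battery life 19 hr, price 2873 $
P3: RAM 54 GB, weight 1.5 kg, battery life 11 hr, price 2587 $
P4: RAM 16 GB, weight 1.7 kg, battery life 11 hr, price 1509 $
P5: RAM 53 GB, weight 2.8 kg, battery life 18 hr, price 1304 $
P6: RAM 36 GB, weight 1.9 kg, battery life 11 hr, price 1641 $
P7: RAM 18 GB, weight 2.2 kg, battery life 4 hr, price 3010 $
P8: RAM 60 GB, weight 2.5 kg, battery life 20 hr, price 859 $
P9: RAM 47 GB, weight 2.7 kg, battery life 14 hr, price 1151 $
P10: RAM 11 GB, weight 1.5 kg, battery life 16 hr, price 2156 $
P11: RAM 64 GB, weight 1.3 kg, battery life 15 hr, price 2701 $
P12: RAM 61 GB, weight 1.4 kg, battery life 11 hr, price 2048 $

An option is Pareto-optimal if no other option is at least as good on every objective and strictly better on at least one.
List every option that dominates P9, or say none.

P8: RAM 60≥47, weight 2.5≤2.7, battery life 20≥14, price 859≤1151 — dominates P9.
Others (P1, P2, P3, P4, P5, P6, P7, P10, P11, P12) are each worse than P9 on at least one objective.

P8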